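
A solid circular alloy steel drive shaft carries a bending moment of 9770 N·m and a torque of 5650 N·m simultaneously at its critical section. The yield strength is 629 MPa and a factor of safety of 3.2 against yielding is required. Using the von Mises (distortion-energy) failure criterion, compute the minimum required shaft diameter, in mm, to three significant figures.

σ_allow = σ_y/n = 629/3.2 = 196.6 MPa.
For a solid shaft σ_b = 32M/(πd³) and τ = 16T/(πd³), so the von Mises stress is σ' = (16/πd³)·√(4M²+3T²).
√(4M²+3T²) = √(4×(9.770×10^6)² + 3×(5.650×10^6)²) = 2.185×10^7 N·mm.
d³ = 16×2.185×10^7/(π×196.6) = 566200 mm³.
d = 82.73 mm.

d = 82.7 mm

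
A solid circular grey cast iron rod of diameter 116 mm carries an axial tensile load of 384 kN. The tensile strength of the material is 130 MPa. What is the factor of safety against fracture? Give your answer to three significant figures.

A = πd²/4 = 10570 mm².
σ = F/A = 384000/10570 = 36.34 MPa.
n = 130/36.34 = 3.578.

n = 3.58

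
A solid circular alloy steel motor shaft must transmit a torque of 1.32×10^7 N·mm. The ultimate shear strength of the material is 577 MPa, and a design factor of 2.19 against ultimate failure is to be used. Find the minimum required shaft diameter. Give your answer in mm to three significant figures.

Allowable shear stress τ_allow = 577/2.19 = 263.5 MPa.
For a solid shaft τ = 16T/(πd³), so d³ = 16T/(π τ_allow) = 16×1.3200×10^7/(π×263.5) = 255200 mm³.
d = (255200)^(1/3) = 63.43 mm.

d = 63.4 mm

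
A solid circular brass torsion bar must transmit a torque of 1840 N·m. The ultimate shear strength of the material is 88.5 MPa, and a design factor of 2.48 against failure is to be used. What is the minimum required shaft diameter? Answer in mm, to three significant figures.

Allowable shear stress τ_allow = 88.5/2.48 = 35.69 MPa.
For a solid shaft τ = 16T/(πd³), so d³ = 16T/(π τ_allow) = 16×1840000/(π×35.69) = 262600 mm³.
d = (262600)^(1/3) = 64.04 mm.

d = 64.0 mm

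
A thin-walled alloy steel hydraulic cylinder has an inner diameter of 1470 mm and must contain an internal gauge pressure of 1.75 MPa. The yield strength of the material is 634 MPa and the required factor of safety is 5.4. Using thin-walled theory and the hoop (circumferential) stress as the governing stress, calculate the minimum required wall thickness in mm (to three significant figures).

t = 11.0 mm

σ_allow = 634/5.4 = 117.4 MPa.
Hoop stress σ_h = pD/(2t), so t = pD/(2σ_allow) = 1.75×1470/(2×117.4) = 10.96 mm.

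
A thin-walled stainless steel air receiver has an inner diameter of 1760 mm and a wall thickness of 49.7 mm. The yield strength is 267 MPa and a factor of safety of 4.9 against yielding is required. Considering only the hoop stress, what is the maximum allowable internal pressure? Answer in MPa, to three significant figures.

p_allow = 3.08 MPa

σ_allow = 267/4.9 = 54.49 MPa.
σ_h = pD/(2t) → p_allow = 2σ_allow t/D = 2×54.49×49.7/1760 = 3.077 MPa.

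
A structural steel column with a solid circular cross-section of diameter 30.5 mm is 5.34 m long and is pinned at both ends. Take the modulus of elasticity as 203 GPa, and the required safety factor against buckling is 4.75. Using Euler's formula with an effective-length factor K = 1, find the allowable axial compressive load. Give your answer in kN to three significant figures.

I = πd⁴/64 = π×30.5⁴/64 = 42480 mm⁴.
Effective length L_e = KL = 1×5.34 m = 5340 mm.
Euler critical load P_cr = π²EI/L_e² = π²×203000×42480/5340² = 2985 N.
P_allow = P_cr/n = 2985/4.75 = 628.3 N.

P_allow = 0.628 kN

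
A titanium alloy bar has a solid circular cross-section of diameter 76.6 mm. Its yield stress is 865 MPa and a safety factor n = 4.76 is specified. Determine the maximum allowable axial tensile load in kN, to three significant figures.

F_allow = 837 kN

σ_allow = 865/4.76 = 181.7 MPa.
A = πd²/4 = π×76.6²/4 = 4608 mm².
F_allow = σ_allow × A = 181.7×4608 = 837400 N.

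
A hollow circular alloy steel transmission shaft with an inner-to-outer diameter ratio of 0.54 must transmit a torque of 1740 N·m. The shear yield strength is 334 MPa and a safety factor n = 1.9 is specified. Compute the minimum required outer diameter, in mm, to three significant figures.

τ_allow = 334/1.9 = 175.8 MPa.
For a hollow shaft τ = 16T/[πd_o³(1−k⁴)] with k = 0.54, so 1−k⁴ = 0.9150.
d_o³ = 16T/[π τ_allow (1−k⁴)] = 16×1740000/(π×175.8×0.9150) = 55100 mm³.
d_o = 38.05 mm.

d_o = 38.1 mm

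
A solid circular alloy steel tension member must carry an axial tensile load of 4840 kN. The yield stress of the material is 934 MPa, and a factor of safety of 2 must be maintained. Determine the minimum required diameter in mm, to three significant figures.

Allowable stress σ_allow = 934/2 = 467.0 MPa.
Required area A = F/σ_allow = 4840000/467.0 = 10360 mm².
A = πd²/4 → d = √(4A/π) = 114.9 mm.

d = 115 mm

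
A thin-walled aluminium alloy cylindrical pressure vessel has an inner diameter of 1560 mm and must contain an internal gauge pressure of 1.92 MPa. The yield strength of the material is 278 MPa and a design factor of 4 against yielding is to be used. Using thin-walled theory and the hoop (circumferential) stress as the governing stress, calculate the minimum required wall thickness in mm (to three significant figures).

t = 21.5 mm

σ_allow = 278/4 = 69.50 MPa.
Hoop stress σ_h = pD/(2t), so t = pD/(2σ_allow) = 1.92×1560/(2×69.50) = 21.55 mm.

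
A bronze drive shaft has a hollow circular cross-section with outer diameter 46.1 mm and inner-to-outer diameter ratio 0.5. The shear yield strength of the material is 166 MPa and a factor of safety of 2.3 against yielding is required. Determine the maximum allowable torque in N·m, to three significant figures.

τ_allow = 166/2.3 = 72.17 MPa.
For a hollow shaft T_allow = τ_allow·πd_o³(1−k⁴)/16 with 1−k⁴ = 0.9375, so πd_o³(1−k⁴)/16 = 18030 mm³.
T_allow = 72.17×18030 = 1.302×10^6 N·mm = 1302 N·m.

T_allow = 1300 N·m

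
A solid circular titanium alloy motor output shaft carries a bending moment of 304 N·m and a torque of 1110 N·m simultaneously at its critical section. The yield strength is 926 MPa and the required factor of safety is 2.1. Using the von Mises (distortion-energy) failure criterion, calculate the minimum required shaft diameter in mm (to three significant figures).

d = 28.6 mm

σ_allow = σ_y/n = 926/2.1 = 441.0 MPa.
For a solid shaft σ_b = 32M/(πd³) and τ = 16T/(πd³), so the von Mises stress is σ' = (16/πd³)·√(4M²+3T²).
√(4M²+3T²) = √(4×(304000)² + 3×(1.110×10^6)²) = 2.016×10^6 N·mm.
d³ = 16×2.016×10^6/(π×441.0) = 23290 mm³.
d = 28.56 mm.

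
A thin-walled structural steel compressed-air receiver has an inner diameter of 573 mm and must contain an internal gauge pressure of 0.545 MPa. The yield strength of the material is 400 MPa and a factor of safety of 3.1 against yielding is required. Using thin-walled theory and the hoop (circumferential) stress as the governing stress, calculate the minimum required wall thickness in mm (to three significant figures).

t = 1.21 mm

σ_allow = 400/3.1 = 129.0 MPa.
Hoop stress σ_h = pD/(2t), so t = pD/(2σ_allow) = 0.545×573/(2×129.0) = 1.210 mm.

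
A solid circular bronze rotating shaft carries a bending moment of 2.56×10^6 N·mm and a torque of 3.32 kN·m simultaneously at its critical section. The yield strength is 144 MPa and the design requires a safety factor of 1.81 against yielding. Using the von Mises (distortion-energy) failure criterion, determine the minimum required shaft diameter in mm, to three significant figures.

d = 79.0 mm

σ_allow = σ_y/n = 144/1.81 = 79.56 MPa.
For a solid shaft σ_b = 32M/(πd³) and τ = 16T/(πd³), so the von Mises stress is σ' = (16/πd³)·√(4M²+3T²).
√(4M²+3T²) = √(4×(2.560×10^6)² + 3×(3.320×10^6)²) = 7.699×10^6 N·mm.
d³ = 16×7.699×10^6/(π×79.56) = 492900 mm³.
d = 78.99 mm.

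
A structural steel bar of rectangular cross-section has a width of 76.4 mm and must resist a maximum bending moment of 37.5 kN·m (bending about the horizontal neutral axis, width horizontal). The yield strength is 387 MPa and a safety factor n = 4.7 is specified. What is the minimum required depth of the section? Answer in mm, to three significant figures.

h = 189 mm

σ_allow = 387/4.7 = 82.34 MPa.
For a rectangular section σ = 6M/(bh²), so h² = 6M/(b σ_allow) = 6×3.7500×10^7/(76.4×82.34) = 35770 mm².
h = 189.1 mm.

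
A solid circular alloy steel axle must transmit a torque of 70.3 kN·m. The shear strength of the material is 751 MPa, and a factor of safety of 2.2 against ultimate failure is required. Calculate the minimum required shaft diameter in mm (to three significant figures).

d = 102 mm

Allowable shear stress τ_allow = 751/2.2 = 341.4 MPa.
For a solid shaft τ = 16T/(πd³), so d³ = 16T/(π τ_allow) = 16×7.0300×10^7/(π×341.4) = 1.049×10^6 mm³.
d = (1.049×10^6)^(1/3) = 101.6 mm.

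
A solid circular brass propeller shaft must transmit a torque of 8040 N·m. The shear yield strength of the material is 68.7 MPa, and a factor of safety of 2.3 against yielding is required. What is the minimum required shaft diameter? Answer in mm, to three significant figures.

d = 111 mm

Allowable shear stress τ_allow = 68.7/2.3 = 29.87 MPa.
For a solid shaft τ = 16T/(πd³), so d³ = 16T/(π τ_allow) = 16×8040000/(π×29.87) = 1.371×10^6 mm³.
d = (1.371×10^6)^(1/3) = 111.1 mm.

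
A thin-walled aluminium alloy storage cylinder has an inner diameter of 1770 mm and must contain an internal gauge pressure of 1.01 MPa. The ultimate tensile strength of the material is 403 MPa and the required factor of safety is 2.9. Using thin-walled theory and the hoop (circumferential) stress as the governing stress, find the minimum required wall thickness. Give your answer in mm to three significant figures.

σ_allow = 403/2.9 = 139.0 MPa.
Hoop stress σ_h = pD/(2t), so t = pD/(2σ_allow) = 1.01×1770/(2×139.0) = 6.432 mm.

t = 6.43 mm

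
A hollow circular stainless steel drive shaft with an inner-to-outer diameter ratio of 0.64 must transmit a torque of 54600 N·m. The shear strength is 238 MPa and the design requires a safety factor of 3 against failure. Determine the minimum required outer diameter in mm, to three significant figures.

d_o = 161 mm

τ_allow = 238/3 = 79.33 MPa.
For a hollow shaft τ = 16T/[πd_o³(1−k⁴)] with k = 0.64, so 1−k⁴ = 0.8322.
d_o³ = 16T/[π τ_allow (1−k⁴)] = 16×5.4600×10^7/(π×79.33×0.8322) = 4.212×10^6 mm³.
d_o = 161.5 mm.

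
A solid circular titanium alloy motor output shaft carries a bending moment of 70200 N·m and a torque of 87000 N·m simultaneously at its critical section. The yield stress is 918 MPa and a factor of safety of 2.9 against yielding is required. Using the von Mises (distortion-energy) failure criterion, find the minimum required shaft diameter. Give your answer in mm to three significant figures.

d = 149 mm

σ_allow = σ_y/n = 918/2.9 = 316.6 MPa.
For a solid shaft σ_b = 32M/(πd³) and τ = 16T/(πd³), so the von Mises stress is σ' = (16/πd³)·√(4M²+3T²).
√(4M²+3T²) = √(4×(7.020×10^7)² + 3×(8.700×10^7)²) = 2.060×10^8 N·mm.
d³ = 16×2.060×10^8/(π×316.6) = 3.314×10^6 mm³.
d = 149.1 mm.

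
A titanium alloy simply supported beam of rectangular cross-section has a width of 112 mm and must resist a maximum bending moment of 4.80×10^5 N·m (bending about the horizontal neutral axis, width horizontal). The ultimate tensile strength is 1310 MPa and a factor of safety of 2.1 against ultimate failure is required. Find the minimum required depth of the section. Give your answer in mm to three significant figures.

h = 203 mm

σ_allow = 1310/2.1 = 623.8 MPa.
For a rectangular section σ = 6M/(bh²), so h² = 6M/(b σ_allow) = 6×4.8000×10^8/(112×623.8) = 41220 mm².
h = 203.0 mm.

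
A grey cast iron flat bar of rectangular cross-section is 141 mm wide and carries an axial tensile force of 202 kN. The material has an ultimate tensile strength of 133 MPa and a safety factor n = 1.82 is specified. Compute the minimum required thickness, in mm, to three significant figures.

σ_allow = 133/1.82 = 73.08 MPa.
Required area A = F/σ_allow = 202000/73.08 = 2764 mm².
t = A/w = 2764/141 = 19.60 mm.

t = 19.6 mm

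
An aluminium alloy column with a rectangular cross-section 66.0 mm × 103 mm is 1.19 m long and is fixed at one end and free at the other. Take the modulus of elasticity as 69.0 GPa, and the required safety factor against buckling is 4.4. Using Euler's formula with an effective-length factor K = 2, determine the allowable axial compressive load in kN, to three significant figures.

P_allow = 67.4 kN

Buckling occurs about the weak axis: I_min = h·b³/12 = 103×66.0³/12 = 2.468×10^6 mm⁴ (b = 66.0 mm is the smaller dimension).
Effective length L_e = KL = 2×1.19 m = 2380 mm.
Euler critical load P_cr = π²EI/L_e² = π²×69000×2.468×10^6/2380² = 296700 N.
P_allow = P_cr/n = 296700/4.4 = 67430 N.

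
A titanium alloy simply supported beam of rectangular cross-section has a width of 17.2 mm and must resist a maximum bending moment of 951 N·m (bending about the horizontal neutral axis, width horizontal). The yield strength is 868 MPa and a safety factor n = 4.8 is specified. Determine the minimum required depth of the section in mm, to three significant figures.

σ_allow = 868/4.8 = 180.8 MPa.
For a rectangular section σ = 6M/(bh²), so h² = 6M/(b σ_allow) = 6×951000/(17.2×180.8) = 1835 mm².
h = 42.83 mm.

h = 42.8 mm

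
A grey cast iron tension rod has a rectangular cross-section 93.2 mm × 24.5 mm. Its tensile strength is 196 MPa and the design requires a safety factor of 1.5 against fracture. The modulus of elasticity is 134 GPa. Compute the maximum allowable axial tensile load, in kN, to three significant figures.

F_allow = 298 kN

σ_allow = 196/1.5 = 130.7 MPa.
A = 93.2×24.5 = 2283 mm².
F_allow = σ_allow × A = 130.7×2283 = 298400 N.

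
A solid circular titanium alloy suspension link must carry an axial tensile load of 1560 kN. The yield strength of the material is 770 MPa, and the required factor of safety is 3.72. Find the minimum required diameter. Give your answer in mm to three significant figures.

d = 98.0 mm

Allowable stress σ_allow = 770/3.72 = 207.0 MPa.
Required area A = F/σ_allow = 1560000/207.0 = 7537 mm².
A = πd²/4 → d = √(4A/π) = 97.96 mm.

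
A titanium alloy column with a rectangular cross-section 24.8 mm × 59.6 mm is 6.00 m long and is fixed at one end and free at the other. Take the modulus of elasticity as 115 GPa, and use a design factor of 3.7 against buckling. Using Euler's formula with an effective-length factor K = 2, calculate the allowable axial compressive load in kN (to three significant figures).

Buckling occurs about the weak axis: I_min = h·b³/12 = 59.6×24.8³/12 = 75760 mm⁴ (b = 24.8 mm is the smaller dimension).
Effective length L_e = KL = 2×6.00 m = 12000 mm.
Euler critical load P_cr = π²EI/L_e² = π²×115000×75760/12000² = 597.1 N.
P_allow = P_cr/n = 597.1/3.7 = 161.4 N.

P_allow = 0.161 kN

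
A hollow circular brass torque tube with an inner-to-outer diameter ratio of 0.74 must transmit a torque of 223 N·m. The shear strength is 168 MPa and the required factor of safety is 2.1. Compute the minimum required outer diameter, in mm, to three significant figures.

d_o = 27.3 mm

τ_allow = 168/2.1 = 80.00 MPa.
For a hollow shaft τ = 16T/[πd_o³(1−k⁴)] with k = 0.74, so 1−k⁴ = 0.7001.
d_o³ = 16T/[π τ_allow (1−k⁴)] = 16×223000/(π×80.00×0.7001) = 20280 mm³.
d_o = 27.27 mm.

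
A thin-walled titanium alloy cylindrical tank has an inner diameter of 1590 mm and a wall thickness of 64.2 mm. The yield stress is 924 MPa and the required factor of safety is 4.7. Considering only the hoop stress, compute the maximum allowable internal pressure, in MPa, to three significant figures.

σ_allow = 924/4.7 = 196.6 MPa.
σ_h = pD/(2t) → p_allow = 2σ_allow t/D = 2×196.6×64.2/1590 = 15.88 MPa.

p_allow = 15.9 MPa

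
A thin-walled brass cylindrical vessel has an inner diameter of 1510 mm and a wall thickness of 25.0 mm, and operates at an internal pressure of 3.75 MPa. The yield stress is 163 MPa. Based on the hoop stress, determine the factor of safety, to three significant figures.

n = 1.44

σ_h = pD/(2t) = 3.75×1510/(2×25.0) = 113.2 MPa.
n = 163/113.2 = 1.439.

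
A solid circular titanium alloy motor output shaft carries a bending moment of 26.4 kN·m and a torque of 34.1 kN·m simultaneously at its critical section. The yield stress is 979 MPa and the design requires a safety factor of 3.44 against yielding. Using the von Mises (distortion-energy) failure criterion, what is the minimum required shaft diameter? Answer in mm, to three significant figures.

d = 112 mm

σ_allow = σ_y/n = 979/3.44 = 284.6 MPa.
For a solid shaft σ_b = 32M/(πd³) and τ = 16T/(πd³), so the von Mises stress is σ' = (16/πd³)·√(4M²+3T²).
√(4M²+3T²) = √(4×(2.640×10^7)² + 3×(3.410×10^7)²) = 7.922×10^7 N·mm.
d³ = 16×7.922×10^7/(π×284.6) = 1.418×10^6 mm³.
d = 112.3 mm.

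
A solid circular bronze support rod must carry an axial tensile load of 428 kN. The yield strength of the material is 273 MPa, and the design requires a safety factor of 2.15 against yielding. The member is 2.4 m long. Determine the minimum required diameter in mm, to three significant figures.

Allowable stress σ_allow = 273/2.15 = 127.0 MPa.
Required area A = F/σ_allow = 428000/127.0 = 3371 mm².
A = πd²/4 → d = √(4A/π) = 65.51 mm.

d = 65.5 mm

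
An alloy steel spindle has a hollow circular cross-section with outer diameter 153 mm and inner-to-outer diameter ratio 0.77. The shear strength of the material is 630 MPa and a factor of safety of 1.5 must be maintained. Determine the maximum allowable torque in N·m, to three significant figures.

τ_allow = 630/1.5 = 420.0 MPa.
For a hollow shaft T_allow = τ_allow·πd_o³(1−k⁴)/16 with 1−k⁴ = 0.6485, so πd_o³(1−k⁴)/16 = 456000 mm³.
T_allow = 420.0×456000 = 1.915×10^8 N·mm = 191500 N·m.

T_allow = 1.92×10^5 N·m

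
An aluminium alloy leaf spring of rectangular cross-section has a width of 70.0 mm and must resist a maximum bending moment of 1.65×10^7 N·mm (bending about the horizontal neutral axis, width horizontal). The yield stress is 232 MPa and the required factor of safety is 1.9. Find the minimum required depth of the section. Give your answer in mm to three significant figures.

h = 108 mm

σ_allow = 232/1.9 = 122.1 MPa.
For a rectangular section σ = 6M/(bh²), so h² = 6M/(b σ_allow) = 6×1.6500×10^7/(70.0×122.1) = 11580 mm².
h = 107.6 mm.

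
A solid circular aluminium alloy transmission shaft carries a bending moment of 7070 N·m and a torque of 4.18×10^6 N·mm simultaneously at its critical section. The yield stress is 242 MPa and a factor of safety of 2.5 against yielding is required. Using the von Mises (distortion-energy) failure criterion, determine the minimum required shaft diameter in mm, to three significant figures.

d = 94.2 mm

σ_allow = σ_y/n = 242/2.5 = 96.80 MPa.
For a solid shaft σ_b = 32M/(πd³) and τ = 16T/(πd³), so the von Mises stress is σ' = (16/πd³)·√(4M²+3T²).
√(4M²+3T²) = √(4×(7.070×10^6)² + 3×(4.180×10^6)²) = 1.589×10^7 N·mm.
d³ = 16×1.589×10^7/(π×96.80) = 835800 mm³.
d = 94.20 mm.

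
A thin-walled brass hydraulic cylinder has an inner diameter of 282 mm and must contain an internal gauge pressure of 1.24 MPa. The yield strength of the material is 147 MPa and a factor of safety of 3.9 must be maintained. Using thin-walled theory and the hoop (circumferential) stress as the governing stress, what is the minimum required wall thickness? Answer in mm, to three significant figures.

t = 4.64 mm

σ_allow = 147/3.9 = 37.69 MPa.
Hoop stress σ_h = pD/(2t), so t = pD/(2σ_allow) = 1.24×282/(2×37.69) = 4.639 mm.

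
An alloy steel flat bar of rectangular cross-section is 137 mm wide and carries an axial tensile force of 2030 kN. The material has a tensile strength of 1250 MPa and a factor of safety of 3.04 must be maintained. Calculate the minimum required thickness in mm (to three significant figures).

σ_allow = 1250/3.04 = 411.2 MPa.
Required area A = F/σ_allow = 2030000/411.2 = 4937 mm².
t = A/w = 4937/137 = 36.04 mm.

t = 36.0 mm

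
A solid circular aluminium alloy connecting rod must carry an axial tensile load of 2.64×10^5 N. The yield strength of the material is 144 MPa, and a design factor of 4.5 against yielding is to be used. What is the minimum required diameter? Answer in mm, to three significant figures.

Allowable stress σ_allow = 144/4.5 = 32.00 MPa.
Required area A = F/σ_allow = 264000/32.00 = 8250 mm².
A = πd²/4 → d = √(4A/π) = 102.5 mm.

d = 102 mm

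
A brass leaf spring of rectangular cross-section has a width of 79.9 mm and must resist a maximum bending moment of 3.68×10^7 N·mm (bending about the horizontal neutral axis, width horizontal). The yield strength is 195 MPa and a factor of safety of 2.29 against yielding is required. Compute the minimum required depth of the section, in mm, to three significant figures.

σ_allow = 195/2.29 = 85.15 MPa.
For a rectangular section σ = 6M/(bh²), so h² = 6M/(b σ_allow) = 6×3.6800×10^7/(79.9×85.15) = 32450 mm².
h = 180.1 mm.

h = 180 mm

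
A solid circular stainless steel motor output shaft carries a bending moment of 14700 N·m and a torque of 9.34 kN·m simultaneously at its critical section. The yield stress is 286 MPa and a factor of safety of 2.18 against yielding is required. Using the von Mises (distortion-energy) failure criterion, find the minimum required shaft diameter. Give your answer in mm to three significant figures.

d = 109 mm

σ_allow = σ_y/n = 286/2.18 = 131.2 MPa.
For a solid shaft σ_b = 32M/(πd³) and τ = 16T/(πd³), so the von Mises stress is σ' = (16/πd³)·√(4M²+3T²).
√(4M²+3T²) = √(4×(1.470×10^7)² + 3×(9.340×10^6)²) = 3.356×10^7 N·mm.
d³ = 16×3.356×10^7/(π×131.2) = 1.303×10^6 mm³.
d = 109.2 mm.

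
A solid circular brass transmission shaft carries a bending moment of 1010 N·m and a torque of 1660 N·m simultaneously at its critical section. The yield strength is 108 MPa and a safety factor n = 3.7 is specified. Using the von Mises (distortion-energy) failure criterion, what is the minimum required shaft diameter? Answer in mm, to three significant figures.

σ_allow = σ_y/n = 108/3.7 = 29.19 MPa.
For a solid shaft σ_b = 32M/(πd³) and τ = 16T/(πd³), so the von Mises stress is σ' = (16/πd³)·√(4M²+3T²).
√(4M²+3T²) = √(4×(1.010×10^6)² + 3×(1.660×10^6)²) = 3.514×10^6 N·mm.
d³ = 16×3.514×10^6/(π×29.19) = 613100 mm³.
d = 84.95 mm.

d = 85.0 mm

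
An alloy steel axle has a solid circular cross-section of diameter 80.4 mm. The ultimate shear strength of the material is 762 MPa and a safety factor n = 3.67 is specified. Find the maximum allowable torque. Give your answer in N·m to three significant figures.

T_allow = 21200 N·m

τ_allow = 762/3.67 = 207.6 MPa.
For a solid shaft T_allow = τ_allow·πd³/16; πd³/16 = π×80.4³/16 = 102000 mm³.
T_allow = 207.6×102000 = 2.119×10^7 N·mm = 21190 N·m.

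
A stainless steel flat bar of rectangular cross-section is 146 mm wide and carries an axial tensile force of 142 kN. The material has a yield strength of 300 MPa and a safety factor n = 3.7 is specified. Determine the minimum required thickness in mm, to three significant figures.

σ_allow = 300/3.7 = 81.08 MPa.
Required area A = F/σ_allow = 142000/81.08 = 1751 mm².
t = A/w = 1751/146 = 12.00 mm.

t = 12.0 mm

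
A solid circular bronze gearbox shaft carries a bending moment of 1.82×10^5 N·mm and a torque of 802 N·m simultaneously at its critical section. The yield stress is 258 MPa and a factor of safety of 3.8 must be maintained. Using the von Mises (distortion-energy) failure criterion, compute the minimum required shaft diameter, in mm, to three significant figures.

d = 47.6 mm

σ_allow = σ_y/n = 258/3.8 = 67.89 MPa.
For a solid shaft σ_b = 32M/(πd³) and τ = 16T/(πd³), so the von Mises stress is σ' = (16/πd³)·√(4M²+3T²).
√(4M²+3T²) = √(4×(182000)² + 3×(802000)²) = 1.436×10^6 N·mm.
d³ = 16×1.436×10^6/(π×67.89) = 107700 mm³.
d = 47.58 mm.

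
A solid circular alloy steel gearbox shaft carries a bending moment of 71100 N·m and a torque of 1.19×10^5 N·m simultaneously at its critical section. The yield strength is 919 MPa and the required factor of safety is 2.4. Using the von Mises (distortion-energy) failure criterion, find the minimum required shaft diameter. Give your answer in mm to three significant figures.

σ_allow = σ_y/n = 919/2.4 = 382.9 MPa.
For a solid shaft σ_b = 32M/(πd³) and τ = 16T/(πd³), so the von Mises stress is σ' = (16/πd³)·√(4M²+3T²).
√(4M²+3T²) = √(4×(7.110×10^7)² + 3×(1.190×10^8)²) = 2.504×10^8 N·mm.
d³ = 16×2.504×10^8/(π×382.9) = 3.331×10^6 mm³.
d = 149.3 mm.

d = 149 mm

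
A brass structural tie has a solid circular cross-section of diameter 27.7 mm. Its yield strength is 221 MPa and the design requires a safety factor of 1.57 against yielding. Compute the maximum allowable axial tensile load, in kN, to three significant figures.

F_allow = 84.8 kN

σ_allow = 221/1.57 = 140.8 MPa.
A = πd²/4 = π×27.7²/4 = 602.6 mm².
F_allow = σ_allow × A = 140.8×602.6 = 84830 N.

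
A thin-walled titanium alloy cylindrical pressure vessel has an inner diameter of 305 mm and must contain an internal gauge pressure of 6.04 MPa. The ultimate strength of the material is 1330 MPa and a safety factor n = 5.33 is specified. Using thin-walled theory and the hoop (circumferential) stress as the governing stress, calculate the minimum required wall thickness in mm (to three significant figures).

t = 3.69 mm

σ_allow = 1330/5.33 = 249.5 MPa.
Hoop stress σ_h = pD/(2t), so t = pD/(2σ_allow) = 6.04×305/(2×249.5) = 3.691 mm.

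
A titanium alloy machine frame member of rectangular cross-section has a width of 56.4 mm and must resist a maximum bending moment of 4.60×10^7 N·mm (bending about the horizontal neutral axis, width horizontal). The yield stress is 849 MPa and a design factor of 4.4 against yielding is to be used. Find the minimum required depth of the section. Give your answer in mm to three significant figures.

h = 159 mm

σ_allow = 849/4.4 = 193.0 MPa.
For a rectangular section σ = 6M/(bh²), so h² = 6M/(b σ_allow) = 6×4.6000×10^7/(56.4×193.0) = 25360 mm².
h = 159.3 mm.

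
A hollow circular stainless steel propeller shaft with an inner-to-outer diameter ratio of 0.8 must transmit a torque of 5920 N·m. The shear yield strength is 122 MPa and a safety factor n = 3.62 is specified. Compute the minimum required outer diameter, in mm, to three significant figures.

d_o = 115 mm

τ_allow = 122/3.62 = 33.70 MPa.
For a hollow shaft τ = 16T/[πd_o³(1−k⁴)] with k = 0.8, so 1−k⁴ = 0.5904.
d_o³ = 16T/[π τ_allow (1−k⁴)] = 16×5920000/(π×33.70×0.5904) = 1.515×10^6 mm³.
d_o = 114.9 mm.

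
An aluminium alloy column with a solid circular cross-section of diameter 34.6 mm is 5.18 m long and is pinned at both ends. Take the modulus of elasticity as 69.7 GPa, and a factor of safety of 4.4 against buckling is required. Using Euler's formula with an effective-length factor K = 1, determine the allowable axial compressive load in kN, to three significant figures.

I = πd⁴/64 = π×34.6⁴/64 = 70350 mm⁴.
Effective length L_e = KL = 1×5.18 m = 5180 mm.
Euler critical load P_cr = π²EI/L_e² = π²×69700×70350/5180² = 1804 N.
P_allow = P_cr/n = 1804/4.4 = 409.9 N.

P_allow = 0.410 kN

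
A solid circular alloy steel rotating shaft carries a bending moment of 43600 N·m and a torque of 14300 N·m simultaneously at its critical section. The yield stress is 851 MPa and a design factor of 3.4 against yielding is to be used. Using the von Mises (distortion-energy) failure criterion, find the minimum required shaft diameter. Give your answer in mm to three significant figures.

d = 123 mm

σ_allow = σ_y/n = 851/3.4 = 250.3 MPa.
For a solid shaft σ_b = 32M/(πd³) and τ = 16T/(πd³), so the von Mises stress is σ' = (16/πd³)·√(4M²+3T²).
√(4M²+3T²) = √(4×(4.360×10^7)² + 3×(1.430×10^7)²) = 9.065×10^7 N·mm.
d³ = 16×9.065×10^7/(π×250.3) = 1.845×10^6 mm³.
d = 122.6 mm.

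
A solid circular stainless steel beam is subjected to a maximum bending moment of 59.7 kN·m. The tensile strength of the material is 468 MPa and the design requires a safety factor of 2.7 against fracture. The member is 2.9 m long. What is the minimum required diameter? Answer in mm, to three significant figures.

σ_allow = 468/2.7 = 173.3 MPa.
For a solid circular section σ = 32M/(πd³), so d³ = 32M/(π σ_allow) = 32×5.9700×10^7/(π×173.3) = 3.508×10^6 mm³.
d = 151.9 mm.

d = 152 mm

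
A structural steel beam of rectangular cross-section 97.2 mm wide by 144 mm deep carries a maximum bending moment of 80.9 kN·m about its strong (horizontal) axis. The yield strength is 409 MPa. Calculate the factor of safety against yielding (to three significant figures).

Section modulus S = bh²/6 = 97.2×144²/6 = 335900 mm³.
σ = M/S = 8.0900×10^7/335900 = 240.8 MPa.
n = 409/240.8 = 1.698.

n = 1.70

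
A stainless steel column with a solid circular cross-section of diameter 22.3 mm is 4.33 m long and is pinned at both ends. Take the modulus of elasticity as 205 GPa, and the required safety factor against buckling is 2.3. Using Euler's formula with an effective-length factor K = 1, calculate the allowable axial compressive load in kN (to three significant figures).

I = πd⁴/64 = π×22.3⁴/64 = 12140 mm⁴.
Effective length L_e = KL = 1×4.33 m = 4330 mm.
Euler critical load P_cr = π²EI/L_e² = π²×205000×12140/4330² = 1310 N.
P_allow = P_cr/n = 1310/2.3 = 569.6 N.

P_allow = 0.570 kN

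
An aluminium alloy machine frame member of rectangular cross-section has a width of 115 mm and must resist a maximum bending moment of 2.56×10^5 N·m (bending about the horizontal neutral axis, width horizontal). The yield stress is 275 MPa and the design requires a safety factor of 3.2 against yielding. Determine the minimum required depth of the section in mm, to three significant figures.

h = 394 mm

σ_allow = 275/3.2 = 85.94 MPa.
For a rectangular section σ = 6M/(bh²), so h² = 6M/(b σ_allow) = 6×2.5600×10^8/(115×85.94) = 155400 mm².
h = 394.2 mm.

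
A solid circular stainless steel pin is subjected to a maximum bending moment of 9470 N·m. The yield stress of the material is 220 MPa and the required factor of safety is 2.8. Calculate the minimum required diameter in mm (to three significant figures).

σ_allow = 220/2.8 = 78.57 MPa.
For a solid circular section σ = 32M/(πd³), so d³ = 32M/(π σ_allow) = 32×9470000/(π×78.57) = 1.228×10^6 mm³.
d = 107.1 mm.

d = 107 mm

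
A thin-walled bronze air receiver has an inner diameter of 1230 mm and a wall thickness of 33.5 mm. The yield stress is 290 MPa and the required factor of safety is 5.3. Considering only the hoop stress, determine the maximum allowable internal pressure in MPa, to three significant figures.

p_allow = 2.98 MPa

σ_allow = 290/5.3 = 54.72 MPa.
σ_h = pD/(2t) → p_allow = 2σ_allow t/D = 2×54.72×33.5/1230 = 2.981 MPa.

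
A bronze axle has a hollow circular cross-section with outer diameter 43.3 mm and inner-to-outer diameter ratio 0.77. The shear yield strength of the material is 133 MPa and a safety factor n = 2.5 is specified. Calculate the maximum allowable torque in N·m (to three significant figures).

τ_allow = 133/2.5 = 53.20 MPa.
For a hollow shaft T_allow = τ_allow·πd_o³(1−k⁴)/16 with 1−k⁴ = 0.6485, so πd_o³(1−k⁴)/16 = 10340 mm³.
T_allow = 53.20×10340 = 549900 N·mm = 549.9 N·m.

T_allow = 550 N·m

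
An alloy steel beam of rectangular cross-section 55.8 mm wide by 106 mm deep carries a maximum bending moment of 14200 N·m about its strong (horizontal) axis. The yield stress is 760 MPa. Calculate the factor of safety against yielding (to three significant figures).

n = 5.59

Section modulus S = bh²/6 = 55.8×106²/6 = 104500 mm³.
σ = M/S = 1.4200×10^7/104500 = 135.9 MPa.
n = 760/135.9 = 5.593.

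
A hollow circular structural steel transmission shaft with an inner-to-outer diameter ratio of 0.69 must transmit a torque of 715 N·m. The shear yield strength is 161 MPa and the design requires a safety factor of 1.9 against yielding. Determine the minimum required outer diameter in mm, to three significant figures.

d_o = 38.2 mm

τ_allow = 161/1.9 = 84.74 MPa.
For a hollow shaft τ = 16T/[πd_o³(1−k⁴)] with k = 0.69, so 1−k⁴ = 0.7733.
d_o³ = 16T/[π τ_allow (1−k⁴)] = 16×715000/(π×84.74×0.7733) = 55570 mm³.
d_o = 38.16 mm.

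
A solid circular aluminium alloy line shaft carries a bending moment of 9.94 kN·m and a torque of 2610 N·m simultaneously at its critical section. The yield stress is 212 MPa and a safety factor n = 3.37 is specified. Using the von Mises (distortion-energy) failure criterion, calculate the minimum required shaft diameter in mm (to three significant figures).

σ_allow = σ_y/n = 212/3.37 = 62.91 MPa.
For a solid shaft σ_b = 32M/(πd³) and τ = 16T/(πd³), so the von Mises stress is σ' = (16/πd³)·√(4M²+3T²).
√(4M²+3T²) = √(4×(9.940×10^6)² + 3×(2.610×10^6)²) = 2.039×10^7 N·mm.
d³ = 16×2.039×10^7/(π×62.91) = 1.651×10^6 mm³.
d = 118.2 mm.

d = 118 mm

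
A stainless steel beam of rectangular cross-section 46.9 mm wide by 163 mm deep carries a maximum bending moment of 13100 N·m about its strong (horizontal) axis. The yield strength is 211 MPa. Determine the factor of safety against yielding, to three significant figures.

Section modulus S = bh²/6 = 46.9×163²/6 = 207700 mm³.
σ = M/S = 1.3100×10^7/207700 = 63.08 MPa.
n = 211/63.08 = 3.345.

n = 3.35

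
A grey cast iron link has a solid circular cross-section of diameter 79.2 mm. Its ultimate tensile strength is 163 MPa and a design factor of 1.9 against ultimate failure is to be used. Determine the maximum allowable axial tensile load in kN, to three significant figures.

F_allow = 423 kN

σ_allow = 163/1.9 = 85.79 MPa.
A = πd²/4 = π×79.2²/4 = 4927 mm².
F_allow = σ_allow × A = 85.79×4927 = 422600 N.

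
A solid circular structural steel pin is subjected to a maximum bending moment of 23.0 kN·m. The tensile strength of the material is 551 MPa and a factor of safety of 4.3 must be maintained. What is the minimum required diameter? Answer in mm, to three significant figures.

d = 122 mm

σ_allow = 551/4.3 = 128.1 MPa.
For a solid circular section σ = 32M/(πd³), so d³ = 32M/(π σ_allow) = 32×2.3000×10^7/(π×128.1) = 1.828×10^6 mm³.
d = 122.3 mm.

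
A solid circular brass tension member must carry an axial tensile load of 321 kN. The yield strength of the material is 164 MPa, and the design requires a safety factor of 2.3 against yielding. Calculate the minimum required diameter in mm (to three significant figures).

Allowable stress σ_allow = 164/2.3 = 71.30 MPa.
Required area A = F/σ_allow = 321000/71.30 = 4502 mm².
A = πd²/4 → d = √(4A/π) = 75.71 mm.

d = 75.7 mm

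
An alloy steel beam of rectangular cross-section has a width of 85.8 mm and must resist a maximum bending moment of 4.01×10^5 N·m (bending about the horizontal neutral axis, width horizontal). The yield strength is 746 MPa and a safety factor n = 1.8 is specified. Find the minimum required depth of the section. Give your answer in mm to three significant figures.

h = 260 mm

σ_allow = 746/1.8 = 414.4 MPa.
For a rectangular section σ = 6M/(bh²), so h² = 6M/(b σ_allow) = 6×4.0100×10^8/(85.8×414.4) = 67660 mm².
h = 260.1 mm.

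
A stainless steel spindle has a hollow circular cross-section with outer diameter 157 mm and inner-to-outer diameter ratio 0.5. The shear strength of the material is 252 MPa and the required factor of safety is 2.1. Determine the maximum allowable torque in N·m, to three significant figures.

τ_allow = 252/2.1 = 120.0 MPa.
For a hollow shaft T_allow = τ_allow·πd_o³(1−k⁴)/16 with 1−k⁴ = 0.9375, so πd_o³(1−k⁴)/16 = 712400 mm³.
T_allow = 120.0×712400 = 8.548×10^7 N·mm = 85480 N·m.

T_allow = 85500 N·m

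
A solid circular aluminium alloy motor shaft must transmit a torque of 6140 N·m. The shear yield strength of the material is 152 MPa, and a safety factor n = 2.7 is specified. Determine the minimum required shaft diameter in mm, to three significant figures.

d = 82.2 mm

Allowable shear stress τ_allow = 152/2.7 = 56.30 MPa.
For a solid shaft τ = 16T/(πd³), so d³ = 16T/(π τ_allow) = 16×6140000/(π×56.30) = 555500 mm³.
d = (555500)^(1/3) = 82.20 mm.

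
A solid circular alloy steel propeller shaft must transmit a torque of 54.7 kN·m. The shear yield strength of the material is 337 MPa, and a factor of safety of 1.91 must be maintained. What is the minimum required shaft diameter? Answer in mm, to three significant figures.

Allowable shear stress τ_allow = 337/1.91 = 176.4 MPa.
For a solid shaft τ = 16T/(πd³), so d³ = 16T/(π τ_allow) = 16×5.4700×10^7/(π×176.4) = 1.579×10^6 mm³.
d = (1.579×10^6)^(1/3) = 116.4 mm.

d = 116 mm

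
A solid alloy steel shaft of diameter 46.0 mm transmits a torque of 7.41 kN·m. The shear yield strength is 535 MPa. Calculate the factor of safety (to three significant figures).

τ = 16T/(πd³) = 16×7410000/(π×46.0³) = 387.7 MPa.
n = τ_limit/τ = 535/387.7 = 1.380.

n = 1.38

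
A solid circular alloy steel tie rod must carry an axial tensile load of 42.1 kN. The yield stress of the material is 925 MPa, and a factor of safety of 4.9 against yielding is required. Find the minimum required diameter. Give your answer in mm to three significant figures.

Allowable stress σ_allow = 925/4.9 = 188.8 MPa.
Required area A = F/σ_allow = 42100/188.8 = 223.0 mm².
A = πd²/4 → d = √(4A/π) = 16.85 mm.

d = 16.9 mm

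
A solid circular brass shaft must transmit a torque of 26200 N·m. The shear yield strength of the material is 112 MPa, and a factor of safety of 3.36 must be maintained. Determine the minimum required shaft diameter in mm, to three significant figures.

Allowable shear stress τ_allow = 112/3.36 = 33.33 MPa.
For a solid shaft τ = 16T/(πd³), so d³ = 16T/(π τ_allow) = 16×2.6200×10^7/(π×33.33) = 4.003×10^6 mm³.
d = (4.003×10^6)^(1/3) = 158.8 mm.

d = 159 mm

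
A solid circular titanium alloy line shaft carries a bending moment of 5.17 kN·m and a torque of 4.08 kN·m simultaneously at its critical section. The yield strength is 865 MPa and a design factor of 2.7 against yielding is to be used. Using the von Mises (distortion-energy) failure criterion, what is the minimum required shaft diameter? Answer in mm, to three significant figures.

d = 58.4 mm

σ_allow = σ_y/n = 865/2.7 = 320.4 MPa.
For a solid shaft σ_b = 32M/(πd³) and τ = 16T/(πd³), so the von Mises stress is σ' = (16/πd³)·√(4M²+3T²).
√(4M²+3T²) = √(4×(5.170×10^6)² + 3×(4.080×10^6)²) = 1.252×10^7 N·mm.
d³ = 16×1.252×10^7/(π×320.4) = 199100 mm³.
d = 58.39 mm.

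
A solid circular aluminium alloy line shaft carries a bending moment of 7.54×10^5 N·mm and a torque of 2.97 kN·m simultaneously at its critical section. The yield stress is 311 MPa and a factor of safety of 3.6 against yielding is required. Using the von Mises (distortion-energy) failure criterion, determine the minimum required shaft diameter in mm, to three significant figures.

d = 68.1 mm

σ_allow = σ_y/n = 311/3.6 = 86.39 MPa.
For a solid shaft σ_b = 32M/(πd³) and τ = 16T/(πd³), so the von Mises stress is σ' = (16/πd³)·√(4M²+3T²).
√(4M²+3T²) = √(4×(754000)² + 3×(2.970×10^6)²) = 5.361×10^6 N·mm.
d³ = 16×5.361×10^6/(π×86.39) = 316000 mm³.
d = 68.12 mm.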